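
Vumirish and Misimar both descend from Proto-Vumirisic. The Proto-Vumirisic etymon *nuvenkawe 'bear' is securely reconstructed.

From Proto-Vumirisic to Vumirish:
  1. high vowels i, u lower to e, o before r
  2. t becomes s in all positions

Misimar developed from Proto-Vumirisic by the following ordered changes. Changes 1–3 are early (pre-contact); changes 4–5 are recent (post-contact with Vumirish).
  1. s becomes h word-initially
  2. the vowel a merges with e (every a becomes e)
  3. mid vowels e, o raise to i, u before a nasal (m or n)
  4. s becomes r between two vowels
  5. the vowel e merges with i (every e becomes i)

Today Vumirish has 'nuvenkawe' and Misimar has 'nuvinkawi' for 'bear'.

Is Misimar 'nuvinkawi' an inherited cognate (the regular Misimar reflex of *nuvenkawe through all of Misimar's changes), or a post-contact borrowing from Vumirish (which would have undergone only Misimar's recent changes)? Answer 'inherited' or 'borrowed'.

If inherited, *nuvenkawe would pass through all of Misimar's changes:
Misimar: *nuvenkawe
  nuvenkawe (rule 1 does not apply)
  nuvenkawe → nuvenkewe   [vowel merger]
  nuvenkewe → nuvinkewe   [pre-nasal raising]
  nuvinkewe (rule 4 does not apply)
  nuvinkewe → nuvinkiwi   [vowel merger]
  giving Misimar nuvinkiwi.
If borrowed from Vumirish 'nuvenkawe' after the early changes, it would undergo only the recent ones:
  rule 4 (rhotacism): no change (nuvenkawe)
  rule 5 (vowel merger): nuvenkawe → nuvinkawi
  ⇒ as a loan: nuvinkawi
Misimar 'nuvinkawi' matches the loan outcome 'nuvinkawi', not the inherited 'nuvinkiwi' — it skipped the early Misimar changes, so it was borrowed from Vumirish.

borrowed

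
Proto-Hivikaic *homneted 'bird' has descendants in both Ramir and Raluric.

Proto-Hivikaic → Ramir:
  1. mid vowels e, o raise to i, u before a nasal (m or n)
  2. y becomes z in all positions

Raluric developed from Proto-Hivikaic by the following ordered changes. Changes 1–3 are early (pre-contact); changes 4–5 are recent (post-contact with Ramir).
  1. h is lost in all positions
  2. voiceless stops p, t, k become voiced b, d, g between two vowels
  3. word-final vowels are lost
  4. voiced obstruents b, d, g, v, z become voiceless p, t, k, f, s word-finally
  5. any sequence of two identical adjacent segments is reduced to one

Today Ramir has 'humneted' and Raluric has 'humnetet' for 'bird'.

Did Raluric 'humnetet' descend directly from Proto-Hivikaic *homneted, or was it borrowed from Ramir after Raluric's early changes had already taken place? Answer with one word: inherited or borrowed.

If inherited, *homneted would pass through all of Raluric's changes:
Raluric: start from *homneted.
  rule 1 (h-loss): homneted → omneted
  rule 2 (intervocalic voicing): omneted → omneded
  rule 3: no change — omneded
  rule 4 (final devoicing): omneded → omnedet
  rule 5: no change — omnedet
  ⇒ Raluric omnedet
If borrowed from Ramir 'humneted' after the early changes, it would undergo only the recent ones:
  rule 4 (final devoicing): humneted → humnetet
  rule 5 (degemination): no change (humnetet)
  ⇒ as a loan: humnetet
Raluric 'humnetet' matches the loan outcome 'humnetet', not the inherited 'omnedet' — it skipped the early Raluric changes, so it was borrowed from Ramir.

borrowed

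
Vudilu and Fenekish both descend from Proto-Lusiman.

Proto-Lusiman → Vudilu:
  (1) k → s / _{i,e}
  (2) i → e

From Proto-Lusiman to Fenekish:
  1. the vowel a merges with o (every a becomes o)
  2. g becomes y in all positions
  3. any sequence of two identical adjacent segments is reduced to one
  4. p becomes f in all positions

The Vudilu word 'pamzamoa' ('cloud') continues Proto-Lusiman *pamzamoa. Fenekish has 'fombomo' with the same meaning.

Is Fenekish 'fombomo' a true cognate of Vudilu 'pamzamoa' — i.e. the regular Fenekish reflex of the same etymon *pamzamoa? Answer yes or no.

no

Derive the expected Fenekish reflex of *pamzamoa:
Fenekish: *pamzamoa > pomzomoo > pomzomo > fomzomo  (by vowel merger, degemination, unconditioned shift)
The regular Fenekish reflex would be 'fomzomo', but the attested form is 'fombomo'. The correspondence is irregular, so they are not cognates (the Fenekish form has a different source).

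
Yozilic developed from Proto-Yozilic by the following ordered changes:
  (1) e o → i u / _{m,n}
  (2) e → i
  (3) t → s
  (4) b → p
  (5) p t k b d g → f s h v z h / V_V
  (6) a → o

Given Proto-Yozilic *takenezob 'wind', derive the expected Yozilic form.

sohinizop

Yozilic: *takenezob
  takenezob → takinezob   [pre-nasal raising]
  takinezob → takinizob   [vowel merger]
  takinizob → sakinizob   [unconditioned shift]
  sakinizob → sakinizop   [unconditioned shift]
  sakinizop → sahinizop   [intervocalic lenition]
  sahinizop → sohinizop   [vowel merger]
  giving Yozilic sohinizop.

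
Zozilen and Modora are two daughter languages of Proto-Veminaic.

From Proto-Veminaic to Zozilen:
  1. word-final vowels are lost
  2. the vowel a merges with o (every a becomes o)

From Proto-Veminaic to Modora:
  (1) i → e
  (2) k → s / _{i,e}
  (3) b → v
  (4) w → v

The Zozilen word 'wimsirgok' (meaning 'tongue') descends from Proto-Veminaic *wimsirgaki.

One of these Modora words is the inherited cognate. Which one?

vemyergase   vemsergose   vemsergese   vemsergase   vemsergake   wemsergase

Modora: *wimsirgaki
  wimsirgaki → wemsergake   [vowel merger]
  wemsergake → wemsergase   [palatalisation]
  wemsergase (rule 3 does not apply)
  wemsergase → vemsergase   [unconditioned shift]
  giving Modora vemsergase.
Only 'vemsergase' matches the regular Modora development of *wimsirgaki.

vemsergase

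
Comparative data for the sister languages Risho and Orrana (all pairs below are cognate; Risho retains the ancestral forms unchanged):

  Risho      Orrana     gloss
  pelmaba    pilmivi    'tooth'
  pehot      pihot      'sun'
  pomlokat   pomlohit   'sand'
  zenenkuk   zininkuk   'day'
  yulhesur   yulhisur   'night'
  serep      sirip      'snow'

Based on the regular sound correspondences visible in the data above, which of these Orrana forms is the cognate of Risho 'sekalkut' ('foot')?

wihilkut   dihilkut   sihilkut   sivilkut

sihilkut

pelmaba ~ pilmivi, pehot ~ pihot — Risho e corresponds to Orrana i after a consonant, before a consonant other than r, m, n, p, b, f, v.
pomlokat ~ pomlohit — Risho k corresponds to Orrana h between vowels (before a back vowel).
pomlokat ~ pomlohit — Risho a corresponds to Orrana i after a consonant, before a consonant other than r, m, n, p, b, f, v.
Applying these to Risho 'sekalkut':
  sekalkut → sikalkut   (e→i after a consonant, before a consonant other than r, m, n, p, b, f, v)
  sikalkut → sihalkut   (k→h between vowels (before a back vowel))
  sihalkut → sihilkut   (a→i after a consonant, before a consonant other than r, m, n, p, b, f, v)
So the Orrana cognate is 'sihilkut'.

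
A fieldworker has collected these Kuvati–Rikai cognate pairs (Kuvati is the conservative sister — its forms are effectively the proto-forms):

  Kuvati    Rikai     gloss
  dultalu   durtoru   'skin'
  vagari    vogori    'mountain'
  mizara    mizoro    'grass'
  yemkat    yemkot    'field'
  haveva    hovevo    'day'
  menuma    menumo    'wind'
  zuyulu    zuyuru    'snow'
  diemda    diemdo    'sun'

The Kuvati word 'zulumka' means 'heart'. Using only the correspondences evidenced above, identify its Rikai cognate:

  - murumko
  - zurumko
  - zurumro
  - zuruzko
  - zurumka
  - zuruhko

dultalu ~ durtoru, zuyulu ~ zuyuru — Kuvati l corresponds to Rikai r between vowels (before a back vowel).
mizara ~ mizoro, haveva ~ hovevo — Kuvati a corresponds to Rikai o word-finally.
Applying these to Kuvati 'zulumka':
  zulumka → zurumka   (l→r between vowels (before a back vowel))
  zurumka → zurumko   (a→o word-finally)
So the Rikai cognate is 'zurumko'.

zurumko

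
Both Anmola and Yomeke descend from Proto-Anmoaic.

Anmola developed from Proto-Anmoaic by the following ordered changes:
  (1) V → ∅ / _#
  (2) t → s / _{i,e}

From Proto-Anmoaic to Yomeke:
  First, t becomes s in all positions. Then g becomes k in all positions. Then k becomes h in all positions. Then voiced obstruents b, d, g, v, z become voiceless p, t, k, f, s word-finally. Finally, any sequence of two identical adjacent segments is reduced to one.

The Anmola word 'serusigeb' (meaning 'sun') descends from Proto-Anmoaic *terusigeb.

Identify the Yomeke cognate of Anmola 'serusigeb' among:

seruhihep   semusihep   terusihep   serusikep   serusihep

serusihep

Yomeke: *terusigeb
  terusigeb → serusigeb   [unconditioned shift]
  serusigeb → serusikeb   [unconditioned shift]
  serusikeb → serusiheb   [unconditioned shift]
  serusiheb → serusihep   [final devoicing]
  serusihep (rule 5 does not apply)
  giving Yomeke serusihep.
Among the options, 'serusihep' alone shows every Yomeke change applied in order.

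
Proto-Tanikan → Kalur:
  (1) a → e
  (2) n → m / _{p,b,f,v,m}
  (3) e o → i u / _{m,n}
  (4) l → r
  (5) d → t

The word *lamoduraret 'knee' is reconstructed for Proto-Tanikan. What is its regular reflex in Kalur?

rimotureret

Kalur: start from *lamoduraret.
  rule 1 (vowel merger): lamoduraret → lemodureret
  rule 2: no change — lemodureret
  rule 3 (pre-nasal raising): lemodureret → limodureret
  rule 4 (unconditioned shift): limodureret → rimodureret
  rule 5 (unconditioned shift): rimodureret → rimotureret
  ⇒ Kalur rimotureret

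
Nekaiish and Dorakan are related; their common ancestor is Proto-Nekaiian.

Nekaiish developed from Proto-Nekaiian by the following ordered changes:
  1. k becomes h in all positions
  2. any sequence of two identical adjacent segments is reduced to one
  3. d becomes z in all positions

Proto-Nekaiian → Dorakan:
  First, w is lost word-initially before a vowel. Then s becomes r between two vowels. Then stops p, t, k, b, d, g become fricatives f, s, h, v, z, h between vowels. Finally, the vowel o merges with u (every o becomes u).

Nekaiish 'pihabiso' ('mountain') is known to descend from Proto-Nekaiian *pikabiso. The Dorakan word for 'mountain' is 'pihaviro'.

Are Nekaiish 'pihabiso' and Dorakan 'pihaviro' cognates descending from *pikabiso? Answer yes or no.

Derive the expected Dorakan reflex of *pikabiso:
Dorakan: start from *pikabiso.
  rule 1: no change — pikabiso
  rule 2 (rhotacism): pikabiso → pikabiro
  rule 3 (intervocalic lenition): pikabiro → pihaviro
  rule 4 (vowel merger): pihaviro → pihaviru
  ⇒ Dorakan pihaviru
The regular Dorakan reflex would be 'pihaviru', but the attested form is 'pihaviro'. The correspondence is irregular, so they are not cognates (the Dorakan form has a different source).

no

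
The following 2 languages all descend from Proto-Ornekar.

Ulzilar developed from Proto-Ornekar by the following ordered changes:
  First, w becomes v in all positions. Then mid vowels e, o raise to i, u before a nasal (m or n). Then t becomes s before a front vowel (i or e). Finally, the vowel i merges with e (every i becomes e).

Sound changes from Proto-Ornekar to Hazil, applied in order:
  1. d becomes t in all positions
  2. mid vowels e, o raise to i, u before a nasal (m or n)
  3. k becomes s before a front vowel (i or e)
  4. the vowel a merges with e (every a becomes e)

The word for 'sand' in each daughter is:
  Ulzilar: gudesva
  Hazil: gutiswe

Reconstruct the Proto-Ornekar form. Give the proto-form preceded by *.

Position 6: Ulzilar has v, Hazil has w. Hazil preserves w here (none of its changes turn any other segment into w), so the proto-segment is *w.
Position 7: Ulzilar has a, Hazil has e. Ulzilar preserves a here (none of its changes turn any other segment into a), so the proto-segment is *a.
Position 4: Ulzilar has e, Hazil has i. Taking the neighbouring segments as reconstructed: Ulzilar e could go back to *e or *i; Hazil i can only go back to *i — the one source consistent with every daughter is *i.
Verify the candidate proto-form against each daughter:
Ulzilar: *gudiswa > gudisva > gudesva  (by unconditioned shift, vowel merger)
Hazil: *gudiswa > gutiswa > gutiswe  (by unconditioned shift, vowel merger)
No other proto-form is consistent with every reflex, so the reconstruction is *gudiswa.

*gudiswa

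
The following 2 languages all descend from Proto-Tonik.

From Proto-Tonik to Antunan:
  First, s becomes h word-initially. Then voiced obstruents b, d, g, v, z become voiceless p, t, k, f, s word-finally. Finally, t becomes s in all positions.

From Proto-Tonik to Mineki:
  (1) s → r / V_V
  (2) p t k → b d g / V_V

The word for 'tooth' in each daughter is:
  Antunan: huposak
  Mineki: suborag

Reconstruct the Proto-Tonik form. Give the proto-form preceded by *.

*suposag

Position 1: Antunan has h, Mineki has s. Mineki preserves s here (none of its changes turn any other segment into s), so the proto-segment is *s.
Position 5: Antunan has s, Mineki has r. Taking the neighbouring segments as reconstructed: Antunan s could go back to *t or *s; Mineki r could go back to *s or *r — the one source consistent with every daughter is *s.
Verify the candidate proto-form against each daughter:
Antunan: start from *suposag.
  rule 1 (debuccalisation): suposag → huposag
  rule 2 (final devoicing): huposag → huposak
  rule 3: no change — huposak
  ⇒ Antunan huposak
Mineki: start from *suposag.
  rule 1 (rhotacism): suposag → suporag
  rule 2 (intervocalic voicing): suporag → suborag
  ⇒ Mineki suborag
Only *suposag yields all of Antunan huposak, Mineki suborag.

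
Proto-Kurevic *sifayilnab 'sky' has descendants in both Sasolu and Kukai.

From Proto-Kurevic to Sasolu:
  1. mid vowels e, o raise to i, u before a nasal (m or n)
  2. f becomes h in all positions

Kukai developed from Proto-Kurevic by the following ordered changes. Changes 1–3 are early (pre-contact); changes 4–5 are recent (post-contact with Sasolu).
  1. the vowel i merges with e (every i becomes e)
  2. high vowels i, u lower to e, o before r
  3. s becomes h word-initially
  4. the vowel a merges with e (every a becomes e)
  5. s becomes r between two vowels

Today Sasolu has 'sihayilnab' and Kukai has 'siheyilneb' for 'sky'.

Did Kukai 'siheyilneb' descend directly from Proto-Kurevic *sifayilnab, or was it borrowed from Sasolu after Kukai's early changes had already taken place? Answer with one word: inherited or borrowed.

borrowed

If inherited, *sifayilnab would pass through all of Kukai's changes:
Kukai: start from *sifayilnab.
  rule 1 (vowel merger): sifayilnab → sefayelnab
  rule 2: no change — sefayelnab
  rule 3 (debuccalisation): sefayelnab → hefayelnab
  rule 4 (vowel merger): hefayelnab → hefeyelneb
  rule 5: no change — hefeyelneb
  ⇒ Kukai hefeyelneb
If borrowed from Sasolu 'sihayilnab' after the early changes, it would undergo only the recent ones:
  rule 4 (vowel merger): sihayilnab → siheyilneb
  rule 5 (rhotacism): no change (siheyilneb)
  ⇒ as a loan: siheyilneb
Kukai 'siheyilneb' matches the loan outcome 'siheyilneb', not the inherited 'hefeyelneb' — it skipped the early Kukai changes, so it was borrowed from Sasolu.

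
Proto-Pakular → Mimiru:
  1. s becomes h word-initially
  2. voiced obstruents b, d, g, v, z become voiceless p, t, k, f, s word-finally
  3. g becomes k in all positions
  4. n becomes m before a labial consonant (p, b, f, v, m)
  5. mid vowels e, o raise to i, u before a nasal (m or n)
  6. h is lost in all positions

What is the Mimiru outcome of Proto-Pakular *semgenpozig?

imkimpozik

Mimiru: start from *semgenpozig.
  rule 1 (debuccalisation): semgenpozig → hemgenpozig
  rule 2 (final devoicing): hemgenpozig → hemgenpozik
  rule 3 (unconditioned shift): hemgenpozik → hemkenpozik
  rule 4 (nasal place assimilation): hemkenpozik → hemkempozik
  rule 5 (pre-nasal raising): hemkempozik → himkimpozik
  rule 6 (h-loss): himkimpozik → imkimpozik
  ⇒ Mimiru imkimpozik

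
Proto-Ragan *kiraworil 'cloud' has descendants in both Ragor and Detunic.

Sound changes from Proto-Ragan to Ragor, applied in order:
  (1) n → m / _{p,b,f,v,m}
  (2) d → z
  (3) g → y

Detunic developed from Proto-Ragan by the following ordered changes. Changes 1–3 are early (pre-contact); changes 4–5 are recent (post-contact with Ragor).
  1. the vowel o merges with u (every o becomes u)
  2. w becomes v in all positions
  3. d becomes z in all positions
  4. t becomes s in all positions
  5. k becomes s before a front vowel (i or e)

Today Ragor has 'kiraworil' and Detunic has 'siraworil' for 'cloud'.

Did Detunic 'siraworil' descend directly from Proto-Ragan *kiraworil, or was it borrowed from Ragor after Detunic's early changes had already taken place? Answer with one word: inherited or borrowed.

If inherited, *kiraworil would pass through all of Detunic's changes:
Detunic: *kiraworil > kirawuril > kiravuril > siravuril  (by vowel merger, unconditioned shift, palatalisation)
If borrowed from Ragor 'kiraworil' after the early changes, it would undergo only the recent ones:
  rule 4 (unconditioned shift): no change (kiraworil)
  rule 5 (palatalisation): kiraworil → siraworil
  ⇒ as a loan: siraworil
Detunic 'siraworil' matches the loan outcome 'siraworil', not the inherited 'siravuril' — it skipped the early Detunic changes, so it was borrowed from Ragor.

borrowed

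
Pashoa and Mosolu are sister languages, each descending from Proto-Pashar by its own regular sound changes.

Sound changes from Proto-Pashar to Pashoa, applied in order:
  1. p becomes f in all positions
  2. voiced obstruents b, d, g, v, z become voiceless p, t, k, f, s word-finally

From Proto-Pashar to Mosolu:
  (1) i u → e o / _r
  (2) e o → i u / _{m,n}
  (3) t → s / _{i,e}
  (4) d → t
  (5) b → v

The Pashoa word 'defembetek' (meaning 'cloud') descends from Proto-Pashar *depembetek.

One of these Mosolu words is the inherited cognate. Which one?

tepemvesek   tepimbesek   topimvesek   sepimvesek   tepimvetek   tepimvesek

tepimvesek

Mosolu: start from *depembetek.
  rule 1: no change — depembetek
  rule 2 (pre-nasal raising): depembetek → depimbetek
  rule 3 (palatalisation): depimbetek → depimbesek
  rule 4 (unconditioned shift): depimbesek → tepimbesek
  rule 5 (unconditioned shift): tepimbesek → tepimvesek
  ⇒ Mosolu tepimvesek
Only 'tepimvesek' matches the regular Mosolu development of *depembetek.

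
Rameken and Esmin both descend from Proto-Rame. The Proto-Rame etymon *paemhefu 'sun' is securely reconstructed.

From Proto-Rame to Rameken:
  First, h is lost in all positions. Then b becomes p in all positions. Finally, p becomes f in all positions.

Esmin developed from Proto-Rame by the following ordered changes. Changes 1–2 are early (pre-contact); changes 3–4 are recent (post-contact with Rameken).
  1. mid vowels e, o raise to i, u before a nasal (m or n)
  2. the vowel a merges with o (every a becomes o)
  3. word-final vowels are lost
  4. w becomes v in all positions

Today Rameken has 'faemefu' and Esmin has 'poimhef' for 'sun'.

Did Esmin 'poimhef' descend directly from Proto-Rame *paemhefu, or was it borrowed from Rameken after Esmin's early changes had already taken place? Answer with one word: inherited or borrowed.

inherited

If inherited, *paemhefu would pass through all of Esmin's changes:
Esmin: *paemhefu > paimhefu > poimhefu > poimhef  (by pre-nasal raising, vowel merger, apocope)
If borrowed from Rameken 'faemefu' after the early changes, it would undergo only the recent ones:
  rule 3 (apocope): faemefu → faemef
  rule 4 (unconditioned shift): no change (faemef)
  ⇒ as a loan: faemef
Esmin 'poimhef' matches the inherited outcome exactly, so it is an inherited cognate, not a loan.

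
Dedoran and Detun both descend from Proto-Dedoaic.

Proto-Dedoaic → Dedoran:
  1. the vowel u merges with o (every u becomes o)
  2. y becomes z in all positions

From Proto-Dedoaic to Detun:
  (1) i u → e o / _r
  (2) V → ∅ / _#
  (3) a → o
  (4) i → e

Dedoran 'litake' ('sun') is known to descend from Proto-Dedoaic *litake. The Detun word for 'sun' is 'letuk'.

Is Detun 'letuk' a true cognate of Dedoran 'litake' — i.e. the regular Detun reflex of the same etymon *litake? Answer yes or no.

Derive the expected Detun reflex of *litake:
Detun: start from *litake.
  rule 1: no change — litake
  rule 2 (apocope): litake → litak
  rule 3 (vowel merger): litak → litok
  rule 4 (vowel merger): litok → letok
  ⇒ Detun letok
The regular Detun reflex would be 'letok', but the attested form is 'letuk'. The correspondence is irregular, so they are not cognates (the Detun form has a different source).

no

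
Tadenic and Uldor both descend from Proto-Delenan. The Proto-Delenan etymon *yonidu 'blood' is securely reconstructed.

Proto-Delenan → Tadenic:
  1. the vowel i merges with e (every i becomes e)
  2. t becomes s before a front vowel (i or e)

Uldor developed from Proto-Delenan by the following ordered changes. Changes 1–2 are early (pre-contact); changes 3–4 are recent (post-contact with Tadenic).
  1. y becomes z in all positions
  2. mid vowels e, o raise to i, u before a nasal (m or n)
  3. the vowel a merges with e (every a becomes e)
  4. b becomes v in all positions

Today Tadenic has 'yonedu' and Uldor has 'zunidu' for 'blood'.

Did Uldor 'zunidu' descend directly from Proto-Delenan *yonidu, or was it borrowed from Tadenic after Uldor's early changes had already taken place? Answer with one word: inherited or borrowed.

inherited

If inherited, *yonidu would pass through all of Uldor's changes:
Uldor: *yonidu > zonidu > zunidu  (by unconditioned shift, pre-nasal raising)
If borrowed from Tadenic 'yonedu' after the early changes, it would undergo only the recent ones:
  rule 3 (vowel merger): no change (yonedu)
  rule 4 (unconditioned shift): no change (yonedu)
  ⇒ as a loan: yonedu
Uldor 'zunidu' matches the inherited outcome exactly, so it is an inherited cognate, not a loan.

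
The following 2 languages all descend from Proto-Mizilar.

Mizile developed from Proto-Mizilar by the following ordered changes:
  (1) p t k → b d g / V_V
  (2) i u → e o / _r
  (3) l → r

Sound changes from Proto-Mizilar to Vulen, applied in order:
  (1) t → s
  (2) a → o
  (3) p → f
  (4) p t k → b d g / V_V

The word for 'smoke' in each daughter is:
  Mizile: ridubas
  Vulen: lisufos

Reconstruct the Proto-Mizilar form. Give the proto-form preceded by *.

*litupas

Position 3: Mizile has d, Vulen has s. Taking the neighbouring segments as reconstructed: Mizile d could go back to *t or *d; Vulen s could go back to *t or *s — the one source consistent with every daughter is *t.
Position 6: Mizile has a, Vulen has o. Mizile preserves a here (none of its changes turn any other segment into a), so the proto-segment is *a.
Continuing position by position gives *litupas; check it forward:
Mizile: start from *litupas.
  rule 1 (intervocalic voicing): litupas → lidubas
  rule 2: no change — lidubas
  rule 3 (unconditioned shift): lidubas → ridubas
  ⇒ Mizile ridubas
Vulen: *litupas
  litupas → lisupas   [unconditioned shift]
  lisupas → lisupos   [vowel merger]
  lisupos → lisufos   [unconditioned shift]
  lisufos (rule 4 does not apply)
  giving Vulen lisufos.
Only *litupas yields all of Mizile ridubas, Vulen lisufos.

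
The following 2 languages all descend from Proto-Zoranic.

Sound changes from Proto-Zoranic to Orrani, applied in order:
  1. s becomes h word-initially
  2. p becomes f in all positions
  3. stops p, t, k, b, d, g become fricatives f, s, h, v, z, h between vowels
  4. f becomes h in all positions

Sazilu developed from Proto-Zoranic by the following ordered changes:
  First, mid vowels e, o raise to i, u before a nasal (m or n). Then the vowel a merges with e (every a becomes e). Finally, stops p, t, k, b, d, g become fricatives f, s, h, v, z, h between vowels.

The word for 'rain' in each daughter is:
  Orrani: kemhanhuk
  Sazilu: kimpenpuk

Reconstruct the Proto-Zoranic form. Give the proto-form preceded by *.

*kempanpuk

Position 4: Orrani has h, Sazilu has p. Sazilu preserves p here (none of its changes turn any other segment into p), so the proto-segment is *p.
Position 2: Orrani has e, Sazilu has i. Orrani preserves e here (none of its changes turn any other segment into e), so the proto-segment is *e.
This points to *kempanpuk. Verify forward in each daughter:
Orrani: start from *kempanpuk.
  rule 1: no change — kempanpuk
  rule 2 (unconditioned shift): kempanpuk → kemfanfuk
  rule 3: no change — kemfanfuk
  rule 4 (unconditioned shift): kemfanfuk → kemhanhuk
  ⇒ Orrani kemhanhuk
Sazilu: start from *kempanpuk.
  rule 1 (pre-nasal raising): kempanpuk → kimpanpuk
  rule 2 (vowel merger): kimpanpuk → kimpenpuk
  rule 3: no change — kimpenpuk
  ⇒ Sazilu kimpenpuk
Only *kempanpuk yields all of Orrani kemhanhuk, Sazilu kimpenpuk.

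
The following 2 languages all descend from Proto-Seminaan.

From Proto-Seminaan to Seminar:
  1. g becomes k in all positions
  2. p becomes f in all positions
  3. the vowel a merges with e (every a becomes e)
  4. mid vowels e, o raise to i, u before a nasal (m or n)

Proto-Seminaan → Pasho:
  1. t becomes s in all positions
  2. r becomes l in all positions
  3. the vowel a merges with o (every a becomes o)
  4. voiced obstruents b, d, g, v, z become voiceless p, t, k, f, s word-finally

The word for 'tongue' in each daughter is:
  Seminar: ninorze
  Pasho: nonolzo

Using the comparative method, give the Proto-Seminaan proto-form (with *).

Position 2: Seminar has i, Pasho has o. Taking the neighbouring segments as reconstructed: Seminar i could go back to *a or *e or *i; Pasho o could go back to *a or *o — the one source consistent with every daughter is *a.
Position 7: Seminar has e, Pasho has o. Taking the neighbouring segments as reconstructed: Seminar e could go back to *a or *e; Pasho o could go back to *a or *o — the one source consistent with every daughter is *a.
This points to *nanorza. Verify forward in each daughter:
Seminar: *nanorza > nenorze > ninorze  (by vowel merger, pre-nasal raising)
Pasho: start from *nanorza.
  rule 1: no change — nanorza
  rule 2 (unconditioned shift): nanorza → nanolza
  rule 3 (vowel merger): nanolza → nonolzo
  rule 4: no change — nonolzo
  ⇒ Pasho nonolzo
*nanorza is the unique common source.

*nanorza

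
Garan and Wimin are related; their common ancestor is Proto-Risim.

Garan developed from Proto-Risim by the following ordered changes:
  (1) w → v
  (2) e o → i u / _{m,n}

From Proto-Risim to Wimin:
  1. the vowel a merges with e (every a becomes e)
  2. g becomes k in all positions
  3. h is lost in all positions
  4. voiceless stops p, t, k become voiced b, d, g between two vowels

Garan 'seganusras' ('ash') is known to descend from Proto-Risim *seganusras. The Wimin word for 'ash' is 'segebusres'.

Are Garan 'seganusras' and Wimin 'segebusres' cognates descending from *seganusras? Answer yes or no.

no

Derive the expected Wimin reflex of *seganusras:
Wimin: *seganusras
  seganusras → segenusres   [vowel merger]
  segenusres → sekenusres   [unconditioned shift]
  sekenusres (rule 3 does not apply)
  sekenusres → segenusres   [intervocalic voicing]
  giving Wimin segenusres.
The regular Wimin reflex would be 'segenusres', but the attested form is 'segebusres'. The correspondence is irregular, so they are not cognates (the Wimin form has a different source).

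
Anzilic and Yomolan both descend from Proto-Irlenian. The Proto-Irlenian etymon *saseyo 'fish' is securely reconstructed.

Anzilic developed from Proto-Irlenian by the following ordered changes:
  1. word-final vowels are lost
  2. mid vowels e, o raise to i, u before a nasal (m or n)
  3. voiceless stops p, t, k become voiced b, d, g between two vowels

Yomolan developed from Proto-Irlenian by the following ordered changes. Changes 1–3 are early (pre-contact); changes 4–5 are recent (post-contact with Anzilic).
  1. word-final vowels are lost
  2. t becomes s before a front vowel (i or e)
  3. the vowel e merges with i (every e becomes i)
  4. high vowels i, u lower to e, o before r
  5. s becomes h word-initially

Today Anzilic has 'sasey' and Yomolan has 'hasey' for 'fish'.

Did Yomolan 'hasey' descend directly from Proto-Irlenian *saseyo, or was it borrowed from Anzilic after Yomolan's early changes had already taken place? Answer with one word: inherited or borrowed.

If inherited, *saseyo would pass through all of Yomolan's changes:
Yomolan: *saseyo > sasey > sasiy > hasiy  (by apocope, vowel merger, debuccalisation)
If borrowed from Anzilic 'sasey' after the early changes, it would undergo only the recent ones:
  rule 4 (pre-rhotic lowering): no change (sasey)
  rule 5 (debuccalisation): sasey → hasey
  ⇒ as a loan: hasey
Yomolan 'hasey' matches the loan outcome 'hasey', not the inherited 'hasiy' — it skipped the early Yomolan changes, so it was borrowed from Anzilic.

borrowed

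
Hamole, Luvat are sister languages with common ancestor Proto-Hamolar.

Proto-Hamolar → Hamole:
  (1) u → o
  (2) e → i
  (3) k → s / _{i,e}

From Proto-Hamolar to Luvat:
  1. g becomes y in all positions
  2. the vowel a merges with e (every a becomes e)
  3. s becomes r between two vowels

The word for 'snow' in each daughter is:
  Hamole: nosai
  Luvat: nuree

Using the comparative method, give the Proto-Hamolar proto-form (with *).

Position 4: Hamole has a, Luvat has e. Hamole preserves a here (none of its changes turn any other segment into a), so the proto-segment is *a.
Position 5: Hamole has i, Luvat has e. Taking the neighbouring segments as reconstructed: Hamole i could go back to *e or *i; Luvat e could go back to *a or *e — the one source consistent with every daughter is *e.
Position 2: Hamole has o, Luvat has u. Luvat preserves u here (none of its changes turn any other segment into u), so the proto-segment is *u.
This points to *nusae. Verify forward in each daughter:
Hamole: start from *nusae.
  rule 1 (vowel merger): nusae → nosae
  rule 2 (vowel merger): nosae → nosai
  rule 3: no change — nosai
  ⇒ Hamole nosai
Luvat: *nusae
  nusae (rule 1 does not apply)
  nusae → nusee   [vowel merger]
  nusee → nuree   [rhotacism]
  giving Luvat nuree.
Only *nusae yields all of Hamole nosai, Luvat nuree.

*nusae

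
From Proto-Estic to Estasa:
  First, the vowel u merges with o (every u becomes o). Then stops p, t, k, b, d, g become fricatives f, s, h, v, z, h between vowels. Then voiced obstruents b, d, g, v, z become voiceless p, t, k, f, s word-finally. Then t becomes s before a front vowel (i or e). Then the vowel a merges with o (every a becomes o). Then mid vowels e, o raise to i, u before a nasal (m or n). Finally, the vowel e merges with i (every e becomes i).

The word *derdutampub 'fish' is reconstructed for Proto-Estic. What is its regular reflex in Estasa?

dirdosumpop

Estasa: start from *derdutampub.
  rule 1 (vowel merger): derdutampub → derdotampob
  rule 2 (intervocalic lenition): derdotampob → derdosampob
  rule 3 (final devoicing): derdosampob → derdosampop
  rule 4: no change — derdosampop
  rule 5 (vowel merger): derdosampop → derdosompop
  rule 6 (pre-nasal raising): derdosompop → derdosumpop
  rule 7 (vowel merger): derdosumpop → dirdosumpop
  ⇒ Estasa dirdosumpop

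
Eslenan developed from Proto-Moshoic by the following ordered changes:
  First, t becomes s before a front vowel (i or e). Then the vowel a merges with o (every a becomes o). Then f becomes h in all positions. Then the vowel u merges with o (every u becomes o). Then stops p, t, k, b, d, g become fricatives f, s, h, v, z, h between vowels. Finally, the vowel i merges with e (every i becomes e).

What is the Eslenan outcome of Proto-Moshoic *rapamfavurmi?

Eslenan: start from *rapamfavurmi.
  rule 1: no change — rapamfavurmi
  rule 2 (vowel merger): rapamfavurmi → ropomfovurmi
  rule 3 (unconditioned shift): ropomfovurmi → ropomhovurmi
  rule 4 (vowel merger): ropomhovurmi → ropomhovormi
  rule 5 (intervocalic lenition): ropomhovormi → rofomhovormi
  rule 6 (vowel merger): rofomhovormi → rofomhovorme
  ⇒ Eslenan rofomhovorme

rofomhovorme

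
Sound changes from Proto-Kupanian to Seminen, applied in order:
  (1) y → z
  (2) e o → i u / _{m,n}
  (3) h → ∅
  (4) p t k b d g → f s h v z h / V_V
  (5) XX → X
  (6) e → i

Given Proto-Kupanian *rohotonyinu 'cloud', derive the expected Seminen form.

rosunzinu

Seminen: *rohotonyinu
  rohotonyinu → rohotonzinu   [unconditioned shift]
  rohotonzinu → rohotunzinu   [pre-nasal raising]
  rohotunzinu → rootunzinu   [h-loss]
  rootunzinu → roosunzinu   [intervocalic lenition]
  roosunzinu → rosunzinu   [degemination]
  rosunzinu (rule 6 does not apply)
  giving Seminen rosunzinu.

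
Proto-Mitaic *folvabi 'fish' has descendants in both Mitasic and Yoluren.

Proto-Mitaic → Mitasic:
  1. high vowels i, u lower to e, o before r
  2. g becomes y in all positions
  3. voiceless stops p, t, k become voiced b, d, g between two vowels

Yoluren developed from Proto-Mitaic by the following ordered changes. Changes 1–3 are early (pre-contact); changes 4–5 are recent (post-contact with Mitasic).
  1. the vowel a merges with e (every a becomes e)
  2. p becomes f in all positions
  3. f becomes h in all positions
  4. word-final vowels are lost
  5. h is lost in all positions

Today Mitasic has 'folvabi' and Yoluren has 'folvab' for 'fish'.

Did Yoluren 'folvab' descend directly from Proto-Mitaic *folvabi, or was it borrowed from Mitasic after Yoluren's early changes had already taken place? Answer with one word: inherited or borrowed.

borrowed

If inherited, *folvabi would pass through all of Yoluren's changes:
Yoluren: *folvabi > folvebi > holvebi > holveb > olveb  (by vowel merger, unconditioned shift, apocope, h-loss)
If borrowed from Mitasic 'folvabi' after the early changes, it would undergo only the recent ones:
  rule 4 (apocope): folvabi → folvab
  rule 5 (h-loss): no change (folvab)
  ⇒ as a loan: folvab
Yoluren 'folvab' matches the loan outcome 'folvab', not the inherited 'olveb' — it skipped the early Yoluren changes, so it was borrowed from Mitasic.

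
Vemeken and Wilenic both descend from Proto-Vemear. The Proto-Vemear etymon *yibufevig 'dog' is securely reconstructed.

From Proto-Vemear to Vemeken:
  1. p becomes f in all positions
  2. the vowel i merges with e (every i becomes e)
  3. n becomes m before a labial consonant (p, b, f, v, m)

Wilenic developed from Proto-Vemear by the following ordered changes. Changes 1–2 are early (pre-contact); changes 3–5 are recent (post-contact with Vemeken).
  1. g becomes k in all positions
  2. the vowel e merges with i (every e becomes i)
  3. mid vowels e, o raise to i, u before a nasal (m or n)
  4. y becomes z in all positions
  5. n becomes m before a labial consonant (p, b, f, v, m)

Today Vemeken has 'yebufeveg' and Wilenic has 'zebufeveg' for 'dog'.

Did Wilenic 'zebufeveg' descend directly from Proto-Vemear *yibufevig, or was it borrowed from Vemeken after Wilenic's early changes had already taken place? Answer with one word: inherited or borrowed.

borrowed

If inherited, *yibufevig would pass through all of Wilenic's changes:
Wilenic: *yibufevig
  yibufevig → yibufevik   [unconditioned shift]
  yibufevik → yibufivik   [vowel merger]
  yibufivik (rule 3 does not apply)
  yibufivik → zibufivik   [unconditioned shift]
  zibufivik (rule 5 does not apply)
  giving Wilenic zibufivik.
If borrowed from Vemeken 'yebufeveg' after the early changes, it would undergo only the recent ones:
  rule 3 (pre-nasal raising): no change (yebufeveg)
  rule 4 (unconditioned shift): yebufeveg → zebufeveg
  rule 5 (nasal place assimilation): no change (zebufeveg)
  ⇒ as a loan: zebufeveg
Wilenic 'zebufeveg' matches the loan outcome 'zebufeveg', not the inherited 'zibufivik' — it skipped the early Wilenic changes, so it was borrowed from Vemeken.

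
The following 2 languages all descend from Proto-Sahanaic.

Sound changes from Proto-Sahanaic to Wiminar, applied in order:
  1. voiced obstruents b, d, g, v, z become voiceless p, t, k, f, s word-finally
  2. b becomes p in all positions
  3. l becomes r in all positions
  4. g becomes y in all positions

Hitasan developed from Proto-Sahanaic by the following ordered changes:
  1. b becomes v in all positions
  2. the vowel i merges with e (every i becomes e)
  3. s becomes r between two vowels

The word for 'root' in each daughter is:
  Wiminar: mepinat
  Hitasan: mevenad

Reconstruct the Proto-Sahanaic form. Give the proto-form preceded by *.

*mebinad

Position 7: Wiminar has t, Hitasan has d. Hitasan preserves d here (none of its changes turn any other segment into d), so the proto-segment is *d.
Position 4: Wiminar has i, Hitasan has e. Wiminar preserves i here (none of its changes turn any other segment into i), so the proto-segment is *i.
Verify the candidate proto-form against each daughter:
Wiminar: *mebinad > mebinat > mepinat  (by final devoicing, unconditioned shift)
Hitasan: *mebinad > mevinad > mevenad  (by unconditioned shift, vowel merger)
No other proto-form is consistent with every reflex, so the reconstruction is *mebinad.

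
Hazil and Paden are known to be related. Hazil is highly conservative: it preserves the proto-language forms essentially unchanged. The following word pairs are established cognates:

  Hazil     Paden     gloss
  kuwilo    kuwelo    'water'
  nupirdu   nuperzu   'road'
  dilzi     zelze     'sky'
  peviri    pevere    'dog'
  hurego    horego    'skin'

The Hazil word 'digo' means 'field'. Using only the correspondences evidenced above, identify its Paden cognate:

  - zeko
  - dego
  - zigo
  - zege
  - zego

zego

dilzi ~ zelze — Hazil d corresponds to Paden z word-initially before a front vowel.
kuwilo ~ kuwelo, dilzi ~ zelze — Hazil i corresponds to Paden e after a consonant, before a consonant other than r, m, n, p, b, f, v.
Applying these to Hazil 'digo':
  digo → zigo   (d→z word-initially before a front vowel)
  zigo → zego   (i→e after a consonant, before a consonant other than r, m, n, p, b, f, v)
So the Paden cognate is 'zego'.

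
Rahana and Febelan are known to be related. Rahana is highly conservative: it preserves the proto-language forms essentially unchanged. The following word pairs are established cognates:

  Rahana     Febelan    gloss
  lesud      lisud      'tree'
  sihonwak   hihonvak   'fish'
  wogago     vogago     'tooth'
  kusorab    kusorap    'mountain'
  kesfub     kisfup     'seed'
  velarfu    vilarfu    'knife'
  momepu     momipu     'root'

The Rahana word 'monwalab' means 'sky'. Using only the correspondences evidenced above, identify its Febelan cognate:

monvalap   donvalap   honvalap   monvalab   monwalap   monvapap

monvalap

sihonwak ~ hihonvak — Rahana w corresponds to Febelan v after a consonant, before a back vowel.
kusorab ~ kusorap, kesfub ~ kisfup — Rahana b corresponds to Febelan p word-finally.
Applying these to Rahana 'monwalab':
  monwalab → monvalab   (w→v after a consonant, before a back vowel)
  monvalab → monvalap   (b→p word-finally)
So the Febelan cognate is 'monvalap'.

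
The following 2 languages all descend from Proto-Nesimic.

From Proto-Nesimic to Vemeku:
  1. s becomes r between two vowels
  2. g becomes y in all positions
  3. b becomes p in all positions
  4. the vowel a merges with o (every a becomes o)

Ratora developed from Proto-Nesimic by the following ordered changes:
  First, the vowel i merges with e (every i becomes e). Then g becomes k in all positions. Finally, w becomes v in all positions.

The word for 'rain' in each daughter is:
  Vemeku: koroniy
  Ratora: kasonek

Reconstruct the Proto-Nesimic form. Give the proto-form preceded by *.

*kasonig

Position 2: Vemeku has o, Ratora has a. Ratora preserves a here (none of its changes turn any other segment into a), so the proto-segment is *a.
Position 3: Vemeku has r, Ratora has s. Ratora preserves s here (none of its changes turn any other segment into s), so the proto-segment is *s.
Position 6: Vemeku has i, Ratora has e. Vemeku preserves i here (none of its changes turn any other segment into i), so the proto-segment is *i.
Continuing position by position gives *kasonig; check it forward:
Vemeku: *kasonig
  kasonig → karonig   [rhotacism]
  karonig → karoniy   [unconditioned shift]
  karoniy (rule 3 does not apply)
  karoniy → koroniy   [vowel merger]
  giving Vemeku koroniy.
Ratora: start from *kasonig.
  rule 1 (vowel merger): kasonig → kasoneg
  rule 2 (unconditioned shift): kasoneg → kasonek
  rule 3: no change — kasonek
  ⇒ Ratora kasonek
*kasonig is the unique common source.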